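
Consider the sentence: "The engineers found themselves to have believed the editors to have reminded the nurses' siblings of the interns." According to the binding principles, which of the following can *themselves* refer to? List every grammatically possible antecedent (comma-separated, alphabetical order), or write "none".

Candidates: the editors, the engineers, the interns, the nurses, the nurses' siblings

*themselves* is a reflexive; Principle A requires it to be bound within its binding domain — the matrix clause.
— the editors: subject of the clause headed by 'reminded'; does not c-command the reflexive — cannot bind it (Principle A).
— the engineers: subject of the matrix clause; c-commands the reflexive within its binding domain — allowed (Principle A).
— the interns: second object of the clause headed by 'reminded'; does not c-command the reflexive — cannot bind it (Principle A).
— the nurses: possessor inside the object DP of the clause headed by 'reminded'; does not c-command the reflexive — cannot bind it (Principle A).
— the nurses' siblings: object of the clause headed by 'reminded'; does not c-command the reflexive — cannot bind it (Principle A).

the engineers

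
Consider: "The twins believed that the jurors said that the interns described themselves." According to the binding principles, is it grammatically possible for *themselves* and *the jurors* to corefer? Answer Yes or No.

*themselves* is a reflexive; Principle A requires it to be bound within its binding domain — the clause headed by 'described'.
— the jurors: subject of the clause headed by 'said'; c-commands the reflexive but lies outside its binding domain — cannot bind it (Principle A).

No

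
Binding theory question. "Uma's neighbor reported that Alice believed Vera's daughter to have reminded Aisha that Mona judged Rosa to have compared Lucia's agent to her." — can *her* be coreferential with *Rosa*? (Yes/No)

No

*her* is a pronoun; Principle B requires it to be free in its binding domain — the clause headed by 'compared'.
— Rosa: subject of the clause headed by 'compared'; c-commands the pronoun within its binding domain — blocked (Principle B).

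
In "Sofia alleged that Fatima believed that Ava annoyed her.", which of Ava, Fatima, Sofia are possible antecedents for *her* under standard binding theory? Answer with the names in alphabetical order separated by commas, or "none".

Fatima, Sofia

*her* is a pronoun; Principle B requires it to be free in its binding domain — the clause headed by 'annoyed'.
— Ava: subject of the clause headed by 'annoyed'; c-commands the pronoun within its binding domain — blocked (Principle B).
— Fatima: subject of the clause headed by 'believed'; c-commands the pronoun but lies outside its binding domain — allowed.
— Sofia: subject of the matrix clause; c-commands the pronoun but lies outside its binding domain — allowed.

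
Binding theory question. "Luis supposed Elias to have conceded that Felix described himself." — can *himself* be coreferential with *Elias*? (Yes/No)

No

*himself* is a reflexive; Principle A requires it to be bound within its binding domain — the clause headed by 'described'.
— Elias: subject of the clause headed by 'conceded'; c-commands the reflexive but lies outside its binding domain — cannot bind it (Principle A).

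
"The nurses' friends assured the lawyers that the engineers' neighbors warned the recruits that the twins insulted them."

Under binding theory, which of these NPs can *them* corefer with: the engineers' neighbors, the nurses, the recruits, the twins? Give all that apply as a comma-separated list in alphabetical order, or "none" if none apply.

*them* is a pronoun; Principle B requires it to be free in its binding domain — the clause headed by 'insulted'.
— the engineers' neighbors: subject of the clause headed by 'warned'; c-commands the pronoun but lies outside its binding domain — allowed.
— the nurses: possessor inside the subject DP of the matrix clause; does not c-command the pronoun — Principle B does not apply; allowed.
— the recruits: object of the clause headed by 'warned'; c-commands the pronoun but lies outside its binding domain — allowed.
— the twins: subject of the clause headed by 'insulted'; c-commands the pronoun within its binding domain — blocked (Principle B).

the engineers' neighbors, the nurses, the recruits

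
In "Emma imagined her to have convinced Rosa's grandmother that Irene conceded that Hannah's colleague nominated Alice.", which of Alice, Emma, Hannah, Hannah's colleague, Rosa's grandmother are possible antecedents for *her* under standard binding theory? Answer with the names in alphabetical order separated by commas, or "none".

none

*her* is a pronoun; Principle B requires it to be free in its binding domain — the matrix clause.
— Alice: object of the clause headed by 'nominated'; is c-commanded by the pronoun; coreference would bind this R-expression — blocked (Principle C).
— Emma: subject of the matrix clause; c-commands the pronoun within its binding domain — blocked (Principle B).
— Hannah: possessor inside the subject DP of the clause headed by 'nominated'; is c-commanded by the pronoun; coreference would bind this R-expression — blocked (Principle C).
— Hannah's colleague: subject of the clause headed by 'nominated'; is c-commanded by the pronoun; coreference would bind this R-expression — blocked (Principle C).
— Rosa's grandmother: object of the clause headed by 'convinced'; is c-commanded by the pronoun; coreference would bind this R-expression — blocked (Principle C).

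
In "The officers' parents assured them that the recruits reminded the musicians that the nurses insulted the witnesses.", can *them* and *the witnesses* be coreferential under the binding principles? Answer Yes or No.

*the witnesses* is an R-expression; Principle C requires it to be free (not bound by any c-commanding expression).
— them: object of the matrix clause; the pronoun c-commands the R-expression — coreference blocked (Principle C).

No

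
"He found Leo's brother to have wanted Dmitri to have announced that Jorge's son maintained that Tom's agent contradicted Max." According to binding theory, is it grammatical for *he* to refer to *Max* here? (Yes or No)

No

*Max* is an R-expression; Principle C requires it to be free (not bound by any c-commanding expression).
— he: subject of the matrix clause; the pronoun c-commands the R-expression — coreference blocked (Principle C).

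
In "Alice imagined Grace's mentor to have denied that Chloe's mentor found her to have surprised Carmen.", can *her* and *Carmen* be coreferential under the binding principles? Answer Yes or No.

*Carmen* is an R-expression; Principle C requires it to be free (not bound by any c-commanding expression).
— her: subject of the clause headed by 'surprised'; the pronoun c-commands the R-expression — coreference blocked (Principle C).

No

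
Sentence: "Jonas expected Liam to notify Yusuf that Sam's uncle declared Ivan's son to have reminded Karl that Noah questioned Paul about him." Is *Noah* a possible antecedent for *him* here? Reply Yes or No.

No

*him* is a pronoun; Principle B requires it to be free in its binding domain — the clause headed by 'questioned'.
— Noah: subject of the clause headed by 'questioned'; c-commands the pronoun within its binding domain — blocked (Principle B).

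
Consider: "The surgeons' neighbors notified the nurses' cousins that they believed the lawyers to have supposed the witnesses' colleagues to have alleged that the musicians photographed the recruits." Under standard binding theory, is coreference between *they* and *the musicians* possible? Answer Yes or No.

No

*the musicians* is an R-expression; Principle C requires it to be free (not bound by any c-commanding expression).
— they: subject of the clause headed by 'believed'; the pronoun c-commands the R-expression — coreference blocked (Principle C).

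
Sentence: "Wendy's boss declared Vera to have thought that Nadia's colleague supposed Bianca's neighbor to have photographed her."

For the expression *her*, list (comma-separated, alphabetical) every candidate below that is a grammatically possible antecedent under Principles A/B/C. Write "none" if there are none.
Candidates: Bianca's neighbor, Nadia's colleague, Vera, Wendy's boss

*her* is a pronoun; Principle B requires it to be free in its binding domain — the clause headed by 'photographed'.
— Bianca's neighbor: subject of the clause headed by 'photographed'; c-commands the pronoun within its binding domain — blocked (Principle B).
— Nadia's colleague: subject of the clause headed by 'supposed'; c-commands the pronoun but lies outside its binding domain — allowed.
— Vera: subject of the clause headed by 'thought'; c-commands the pronoun but lies outside its binding domain — allowed.
— Wendy's boss: subject of the matrix clause; c-commands the pronoun but lies outside its binding domain — allowed.

Nadia's colleague, Vera, Wendy's boss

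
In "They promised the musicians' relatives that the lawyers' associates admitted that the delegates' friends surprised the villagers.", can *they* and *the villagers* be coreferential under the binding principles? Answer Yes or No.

*the villagers* is an R-expression; Principle C requires it to be free (not bound by any c-commanding expression).
— they: subject of the matrix clause; the pronoun c-commands the R-expression — coreference blocked (Principle C).

No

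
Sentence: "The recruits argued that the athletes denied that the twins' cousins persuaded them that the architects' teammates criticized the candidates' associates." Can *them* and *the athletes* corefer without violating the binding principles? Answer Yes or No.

Yes

*the athletes* is an R-expression; Principle C requires it to be free (not bound by any c-commanding expression).
— them: object of the clause headed by 'persuaded'; the pronoun does not c-command the R-expression — coreference allowed.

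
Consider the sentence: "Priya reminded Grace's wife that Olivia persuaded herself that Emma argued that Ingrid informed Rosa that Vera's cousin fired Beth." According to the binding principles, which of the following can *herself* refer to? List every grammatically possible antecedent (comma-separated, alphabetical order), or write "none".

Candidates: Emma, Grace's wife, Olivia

*herself* is a reflexive; Principle A requires it to be bound within its binding domain — the clause headed by 'persuaded'.
— Emma: subject of the clause headed by 'argued'; does not c-command the reflexive — cannot bind it (Principle A).
— Grace's wife: object of the matrix clause; c-commands the reflexive but lies outside its binding domain — cannot bind it (Principle A).
— Olivia: subject of the clause headed by 'persuaded'; c-commands the reflexive within its binding domain — allowed (Principle A).

Olivia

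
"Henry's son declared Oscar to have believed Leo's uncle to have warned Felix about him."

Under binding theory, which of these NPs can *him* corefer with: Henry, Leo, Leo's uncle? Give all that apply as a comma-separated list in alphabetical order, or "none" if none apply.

Henry, Leo

*him* is a pronoun; Principle B requires it to be free in its binding domain — the clause headed by 'warned'.
— Henry: possessor inside the subject DP of the matrix clause; does not c-command the pronoun — Principle B does not apply; allowed.
— Leo: possessor inside the subject DP of the clause headed by 'warned'; does not c-command the pronoun — Principle B does not apply; allowed.
— Leo's uncle: subject of the clause headed by 'warned'; c-commands the pronoun within its binding domain — blocked (Principle B).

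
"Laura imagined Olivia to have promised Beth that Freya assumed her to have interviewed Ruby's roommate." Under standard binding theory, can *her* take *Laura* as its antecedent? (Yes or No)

*her* is a pronoun; Principle B requires it to be free in its binding domain — the clause headed by 'assumed'.
— Laura: subject of the matrix clause; c-commands the pronoun but lies outside its binding domain — allowed.

Yes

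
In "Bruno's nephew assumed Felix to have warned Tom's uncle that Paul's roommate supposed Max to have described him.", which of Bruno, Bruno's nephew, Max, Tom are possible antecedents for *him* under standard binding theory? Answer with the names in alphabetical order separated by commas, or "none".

Bruno, Bruno's nephew, Tom

*him* is a pronoun; Principle B requires it to be free in its binding domain — the clause headed by 'described'.
— Bruno: possessor inside the subject DP of the matrix clause; does not c-command the pronoun — Principle B does not apply; allowed.
— Bruno's nephew: subject of the matrix clause; c-commands the pronoun but lies outside its binding domain — allowed.
— Max: subject of the clause headed by 'described'; c-commands the pronoun within its binding domain — blocked (Principle B).
— Tom: possessor inside the object DP of the clause headed by 'warned'; does not c-command the pronoun — Principle B does not apply; allowed.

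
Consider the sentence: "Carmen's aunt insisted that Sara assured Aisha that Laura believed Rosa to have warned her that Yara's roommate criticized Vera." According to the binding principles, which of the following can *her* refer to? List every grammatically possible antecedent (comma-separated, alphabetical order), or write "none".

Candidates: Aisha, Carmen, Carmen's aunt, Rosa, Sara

*her* is a pronoun; Principle B requires it to be free in its binding domain — the clause headed by 'warned'.
— Aisha: object of the clause headed by 'assured'; c-commands the pronoun but lies outside its binding domain — allowed.
— Carmen: possessor inside the subject DP of the matrix clause; does not c-command the pronoun — Principle B does not apply; allowed.
— Carmen's aunt: subject of the matrix clause; c-commands the pronoun but lies outside its binding domain — allowed.
— Rosa: subject of the clause headed by 'warned'; c-commands the pronoun within its binding domain — blocked (Principle B).
— Sara: subject of the clause headed by 'assured'; c-commands the pronoun but lies outside its binding domain — allowed.

Aisha, Carmen, Carmen's aunt, Sara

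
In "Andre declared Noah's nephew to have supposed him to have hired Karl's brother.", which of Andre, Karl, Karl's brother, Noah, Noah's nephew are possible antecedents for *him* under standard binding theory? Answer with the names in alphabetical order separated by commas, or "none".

*him* is a pronoun; Principle B requires it to be free in its binding domain — the clause headed by 'supposed'.
— Andre: subject of the matrix clause; c-commands the pronoun but lies outside its binding domain — allowed.
— Karl: possessor inside the object DP of the clause headed by 'hired'; is c-commanded by the pronoun; coreference would bind this R-expression — blocked (Principle C).
— Karl's brother: object of the clause headed by 'hired'; is c-commanded by the pronoun; coreference would bind this R-expression — blocked (Principle C).
— Noah: possessor inside the subject DP of the clause headed by 'supposed'; does not c-command the pronoun — Principle B does not apply; allowed.
— Noah's nephew: subject of the clause headed by 'supposed'; c-commands the pronoun within its binding domain — blocked (Principle B).

Andre, Noah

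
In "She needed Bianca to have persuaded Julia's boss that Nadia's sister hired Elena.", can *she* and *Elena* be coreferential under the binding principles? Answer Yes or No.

*Elena* is an R-expression; Principle C requires it to be free (not bound by any c-commanding expression).
— she: subject of the matrix clause; the pronoun c-commands the R-expression — coreference blocked (Principle C).

No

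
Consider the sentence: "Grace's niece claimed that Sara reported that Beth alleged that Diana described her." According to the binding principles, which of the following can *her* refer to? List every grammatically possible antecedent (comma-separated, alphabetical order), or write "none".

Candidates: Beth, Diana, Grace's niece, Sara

Beth, Grace's niece, Sara

*her* is a pronoun; Principle B requires it to be free in its binding domain — the clause headed by 'described'.
— Beth: subject of the clause headed by 'alleged'; c-commands the pronoun but lies outside its binding domain — allowed.
— Diana: subject of the clause headed by 'described'; c-commands the pronoun within its binding domain — blocked (Principle B).
— Grace's niece: subject of the matrix clause; c-commands the pronoun but lies outside its binding domain — allowed.
— Sara: subject of the clause headed by 'reported'; c-commands the pronoun but lies outside its binding domain — allowed.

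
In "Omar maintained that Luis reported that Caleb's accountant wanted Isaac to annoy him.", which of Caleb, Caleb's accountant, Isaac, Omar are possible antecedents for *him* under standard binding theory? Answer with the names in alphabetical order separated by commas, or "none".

*him* is a pronoun; Principle B requires it to be free in its binding domain — the clause headed by 'annoy'.
— Caleb: possessor inside the subject DP of the clause headed by 'wanted'; does not c-command the pronoun — Principle B does not apply; allowed.
— Caleb's accountant: subject of the clause headed by 'wanted'; c-commands the pronoun but lies outside its binding domain — allowed.
— Isaac: subject of the clause headed by 'annoy'; c-commands the pronoun within its binding domain — blocked (Principle B).
— Omar: subject of the matrix clause; c-commands the pronoun but lies outside its binding domain — allowed.

Caleb, Caleb's accountant, Omar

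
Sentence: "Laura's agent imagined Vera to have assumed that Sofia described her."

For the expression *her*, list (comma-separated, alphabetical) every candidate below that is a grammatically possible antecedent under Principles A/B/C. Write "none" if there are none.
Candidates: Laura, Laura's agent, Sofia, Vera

Laura, Laura's agent, Vera

*her* is a pronoun; Principle B requires it to be free in its binding domain — the clause headed by 'described'.
— Laura: possessor inside the subject DP of the matrix clause; does not c-command the pronoun — Principle B does not apply; allowed.
— Laura's agent: subject of the matrix clause; c-commands the pronoun but lies outside its binding domain — allowed.
— Sofia: subject of the clause headed by 'described'; c-commands the pronoun within its binding domain — blocked (Principle B).
— Vera: subject of the clause headed by 'assumed'; c-commands the pronoun but lies outside its binding domain — allowed.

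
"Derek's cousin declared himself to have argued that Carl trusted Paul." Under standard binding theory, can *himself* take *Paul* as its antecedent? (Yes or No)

No

*himself* is a reflexive; Principle A requires it to be bound within its binding domain — the matrix clause.
— Paul: object of the clause headed by 'trusted'; does not c-command the reflexive — cannot bind it (Principle A).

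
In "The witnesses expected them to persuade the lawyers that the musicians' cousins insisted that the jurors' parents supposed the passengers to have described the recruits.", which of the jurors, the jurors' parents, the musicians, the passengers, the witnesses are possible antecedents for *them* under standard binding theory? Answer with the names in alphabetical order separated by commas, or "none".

none

*them* is a pronoun; Principle B requires it to be free in its binding domain — the matrix clause.
— the jurors: possessor inside the subject DP of the clause headed by 'supposed'; is c-commanded by the pronoun; coreference would bind this R-expression — blocked (Principle C).
— the jurors' parents: subject of the clause headed by 'supposed'; is c-commanded by the pronoun; coreference would bind this R-expression — blocked (Principle C).
— the musicians: possessor inside the subject DP of the clause headed by 'insisted'; is c-commanded by the pronoun; coreference would bind this R-expression — blocked (Principle C).
— the passengers: subject of the clause headed by 'described'; is c-commanded by the pronoun; coreference would bind this R-expression — blocked (Principle C).
— the witnesses: subject of the matrix clause; c-commands the pronoun within its binding domain — blocked (Principle B).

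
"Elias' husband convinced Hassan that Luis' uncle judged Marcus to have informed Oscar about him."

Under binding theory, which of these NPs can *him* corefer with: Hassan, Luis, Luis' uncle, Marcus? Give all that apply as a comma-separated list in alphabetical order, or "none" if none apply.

*him* is a pronoun; Principle B requires it to be free in its binding domain — the clause headed by 'informed'.
— Hassan: object of the matrix clause; c-commands the pronoun but lies outside its binding domain — allowed.
— Luis: possessor inside the subject DP of the clause headed by 'judged'; does not c-command the pronoun — Principle B does not apply; allowed.
— Luis' uncle: subject of the clause headed by 'judged'; c-commands the pronoun but lies outside its binding domain — allowed.
— Marcus: subject of the clause headed by 'informed'; c-commands the pronoun within its binding domain — blocked (Principle B).

Hassan, Luis, Luis' uncle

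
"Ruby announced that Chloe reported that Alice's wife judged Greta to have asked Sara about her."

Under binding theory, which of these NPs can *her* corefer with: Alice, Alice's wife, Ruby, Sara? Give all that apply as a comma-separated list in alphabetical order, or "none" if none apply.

Alice, Alice's wife, Ruby

*her* is a pronoun; Principle B requires it to be free in its binding domain — the clause headed by 'asked'.
— Alice: possessor inside the subject DP of the clause headed by 'judged'; does not c-command the pronoun — Principle B does not apply; allowed.
— Alice's wife: subject of the clause headed by 'judged'; c-commands the pronoun but lies outside its binding domain — allowed.
— Ruby: subject of the matrix clause; c-commands the pronoun but lies outside its binding domain — allowed.
— Sara: object of the clause headed by 'asked'; c-commands the pronoun within its binding domain — blocked (Principle B).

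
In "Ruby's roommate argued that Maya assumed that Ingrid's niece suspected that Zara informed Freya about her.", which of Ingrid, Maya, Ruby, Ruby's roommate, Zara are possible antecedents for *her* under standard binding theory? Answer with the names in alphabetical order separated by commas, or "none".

*her* is a pronoun; Principle B requires it to be free in its binding domain — the clause headed by 'informed'.
— Ingrid: possessor inside the subject DP of the clause headed by 'suspected'; does not c-command the pronoun — Principle B does not apply; allowed.
— Maya: subject of the clause headed by 'assumed'; c-commands the pronoun but lies outside its binding domain — allowed.
— Ruby: possessor inside the subject DP of the matrix clause; does not c-command the pronoun — Principle B does not apply; allowed.
— Ruby's roommate: subject of the matrix clause; c-commands the pronoun but lies outside its binding domain — allowed.
— Zara: subject of the clause headed by 'informed'; c-commands the pronoun within its binding domain — blocked (Principle B).

Ingrid, Maya, Ruby, Ruby's roommate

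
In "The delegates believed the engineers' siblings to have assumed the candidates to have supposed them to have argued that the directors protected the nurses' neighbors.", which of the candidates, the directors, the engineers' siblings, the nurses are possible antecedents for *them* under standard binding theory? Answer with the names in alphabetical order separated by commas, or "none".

*them* is a pronoun; Principle B requires it to be free in its binding domain — the clause headed by 'supposed'.
— the candidates: subject of the clause headed by 'supposed'; c-commands the pronoun within its binding domain — blocked (Principle B).
— the directors: subject of the clause headed by 'protected'; is c-commanded by the pronoun; coreference would bind this R-expression — blocked (Principle C).
— the engineers' siblings: subject of the clause headed by 'assumed'; c-commands the pronoun but lies outside its binding domain — allowed.
— the nurses: possessor inside the object DP of the clause headed by 'protected'; is c-commanded by the pronoun; coreference would bind this R-expression — blocked (Principle C).

the engineers' siblings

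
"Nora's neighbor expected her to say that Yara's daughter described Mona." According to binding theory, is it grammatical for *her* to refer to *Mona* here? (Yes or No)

No

*Mona* is an R-expression; Principle C requires it to be free (not bound by any c-commanding expression).
— her: subject of the clause headed by 'say'; the pronoun c-commands the R-expression — coreference blocked (Principle C).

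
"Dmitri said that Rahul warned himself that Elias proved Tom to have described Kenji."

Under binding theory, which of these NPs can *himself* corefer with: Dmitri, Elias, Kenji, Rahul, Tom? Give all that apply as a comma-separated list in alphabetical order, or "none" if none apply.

Rahul

*himself* is a reflexive; Principle A requires it to be bound within its binding domain — the clause headed by 'warned'.
— Dmitri: subject of the matrix clause; c-commands the reflexive but lies outside its binding domain — cannot bind it (Principle A).
— Elias: subject of the clause headed by 'proved'; does not c-command the reflexive — cannot bind it (Principle A).
— Kenji: object of the clause headed by 'described'; does not c-command the reflexive — cannot bind it (Principle A).
— Rahul: subject of the clause headed by 'warned'; c-commands the reflexive within its binding domain — allowed (Principle A).
— Tom: subject of the clause headed by 'described'; does not c-command the reflexive — cannot bind it (Principle A).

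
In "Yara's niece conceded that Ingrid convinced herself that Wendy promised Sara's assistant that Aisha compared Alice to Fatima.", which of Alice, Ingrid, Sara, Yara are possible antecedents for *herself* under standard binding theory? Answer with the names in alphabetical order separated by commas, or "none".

Ingrid

*herself* is a reflexive; Principle A requires it to be bound within its binding domain — the clause headed by 'convinced'.
— Alice: object of the clause headed by 'compared'; does not c-command the reflexive — cannot bind it (Principle A).
— Ingrid: subject of the clause headed by 'convinced'; c-commands the reflexive within its binding domain — allowed (Principle A).
— Sara: possessor inside the object DP of the clause headed by 'promised'; does not c-command the reflexive — cannot bind it (Principle A).
— Yara: possessor inside the subject DP of the matrix clause; does not c-command the reflexive — cannot bind it (Principle A).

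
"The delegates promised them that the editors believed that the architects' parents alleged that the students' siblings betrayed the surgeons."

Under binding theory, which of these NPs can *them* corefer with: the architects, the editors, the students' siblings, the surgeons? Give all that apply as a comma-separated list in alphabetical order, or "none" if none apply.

none

*them* is a pronoun; Principle B requires it to be free in its binding domain — the matrix clause.
— the architects: possessor inside the subject DP of the clause headed by 'alleged'; is c-commanded by the pronoun; coreference would bind this R-expression — blocked (Principle C).
— the editors: subject of the clause headed by 'believed'; is c-commanded by the pronoun; coreference would bind this R-expression — blocked (Principle C).
— the students' siblings: subject of the clause headed by 'betrayed'; is c-commanded by the pronoun; coreference would bind this R-expression — blocked (Principle C).
— the surgeons: object of the clause headed by 'betrayed'; is c-commanded by the pronoun; coreference would bind this R-expression — blocked (Principle C).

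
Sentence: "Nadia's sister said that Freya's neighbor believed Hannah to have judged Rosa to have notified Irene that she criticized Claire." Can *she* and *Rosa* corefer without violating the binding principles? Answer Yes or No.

Yes

*Rosa* is an R-expression; Principle C requires it to be free (not bound by any c-commanding expression).
— she: subject of the clause headed by 'criticized'; the pronoun does not c-command the R-expression — coreference allowed.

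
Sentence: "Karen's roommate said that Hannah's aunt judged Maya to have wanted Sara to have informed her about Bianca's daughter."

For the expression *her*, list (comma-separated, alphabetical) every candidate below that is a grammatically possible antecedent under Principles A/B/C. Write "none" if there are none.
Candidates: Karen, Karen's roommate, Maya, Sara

*her* is a pronoun; Principle B requires it to be free in its binding domain — the clause headed by 'informed'.
— Karen: possessor inside the subject DP of the matrix clause; does not c-command the pronoun — Principle B does not apply; allowed.
— Karen's roommate: subject of the matrix clause; c-commands the pronoun but lies outside its binding domain — allowed.
— Maya: subject of the clause headed by 'wanted'; c-commands the pronoun but lies outside its binding domain — allowed.
— Sara: subject of the clause headed by 'informed'; c-commands the pronoun within its binding domain — blocked (Principle B).

Karen, Karen's roommate, Maya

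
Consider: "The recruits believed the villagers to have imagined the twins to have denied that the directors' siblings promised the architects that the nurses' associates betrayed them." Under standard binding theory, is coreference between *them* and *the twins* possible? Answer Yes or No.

Yes

*the twins* is an R-expression; Principle C requires it to be free (not bound by any c-commanding expression).
— them: object of the clause headed by 'betrayed'; the pronoun does not c-command the R-expression — coreference allowed.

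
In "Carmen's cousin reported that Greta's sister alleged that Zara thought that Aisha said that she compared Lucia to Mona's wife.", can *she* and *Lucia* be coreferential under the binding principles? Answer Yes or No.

*Lucia* is an R-expression; Principle C requires it to be free (not bound by any c-commanding expression).
— she: subject of the clause headed by 'compared'; the pronoun c-commands the R-expression — coreference blocked (Principle C).

No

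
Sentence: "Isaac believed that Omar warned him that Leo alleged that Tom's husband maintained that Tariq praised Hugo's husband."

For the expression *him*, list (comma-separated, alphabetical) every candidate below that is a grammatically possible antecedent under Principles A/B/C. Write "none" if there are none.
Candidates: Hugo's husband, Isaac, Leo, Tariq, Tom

*him* is a pronoun; Principle B requires it to be free in its binding domain — the clause headed by 'warned'.
— Hugo's husband: object of the clause headed by 'praised'; is c-commanded by the pronoun; coreference would bind this R-expression — blocked (Principle C).
— Isaac: subject of the matrix clause; c-commands the pronoun but lies outside its binding domain — allowed.
— Leo: subject of the clause headed by 'alleged'; is c-commanded by the pronoun; coreference would bind this R-expression — blocked (Principle C).
— Tariq: subject of the clause headed by 'praised'; is c-commanded by the pronoun; coreference would bind this R-expression — blocked (Principle C).
— Tom: possessor inside the subject DP of the clause headed by 'maintained'; is c-commanded by the pronoun; coreference would bind this R-expression — blocked (Principle C).

Isaac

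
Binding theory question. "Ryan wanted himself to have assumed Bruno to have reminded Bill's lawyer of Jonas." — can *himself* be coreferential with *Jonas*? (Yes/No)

No

*himself* is a reflexive; Principle A requires it to be bound within its binding domain — the matrix clause.
— Jonas: second object of the clause headed by 'reminded'; does not c-command the reflexive — cannot bind it (Principle A).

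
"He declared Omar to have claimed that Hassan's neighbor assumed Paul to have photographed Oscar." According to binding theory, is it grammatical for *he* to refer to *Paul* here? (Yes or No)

*Paul* is an R-expression; Principle C requires it to be free (not bound by any c-commanding expression).
— he: subject of the matrix clause; the pronoun c-commands the R-expression — coreference blocked (Principle C).

No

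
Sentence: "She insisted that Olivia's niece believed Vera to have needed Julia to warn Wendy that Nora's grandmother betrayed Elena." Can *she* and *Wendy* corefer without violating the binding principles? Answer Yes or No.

No

*Wendy* is an R-expression; Principle C requires it to be free (not bound by any c-commanding expression).
— she: subject of the matrix clause; the pronoun c-commands the R-expression — coreference blocked (Principle C).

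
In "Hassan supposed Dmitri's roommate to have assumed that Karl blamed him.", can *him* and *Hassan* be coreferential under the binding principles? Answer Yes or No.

Yes

*Hassan* is an R-expression; Principle C requires it to be free (not bound by any c-commanding expression).
— him: object of the clause headed by 'blamed'; the pronoun does not c-command the R-expression — coreference allowed.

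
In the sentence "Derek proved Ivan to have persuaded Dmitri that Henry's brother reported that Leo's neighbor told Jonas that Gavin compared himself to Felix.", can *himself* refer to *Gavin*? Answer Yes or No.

*himself* is a reflexive; Principle A requires it to be bound within its binding domain — the clause headed by 'compared'.
— Gavin: subject of the clause headed by 'compared'; c-commands the reflexive within its binding domain — allowed (Principle A).

Yes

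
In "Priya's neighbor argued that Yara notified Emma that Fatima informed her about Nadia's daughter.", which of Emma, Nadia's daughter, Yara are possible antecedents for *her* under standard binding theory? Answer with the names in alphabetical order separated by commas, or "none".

Emma, Yara

*her* is a pronoun; Principle B requires it to be free in its binding domain — the clause headed by 'informed'.
— Emma: object of the clause headed by 'notified'; c-commands the pronoun but lies outside its binding domain — allowed.
— Nadia's daughter: second object of the clause headed by 'informed'; is c-commanded by the pronoun; coreference would bind this R-expression — blocked (Principle C).
— Yara: subject of the clause headed by 'notified'; c-commands the pronoun but lies outside its binding domain — allowed.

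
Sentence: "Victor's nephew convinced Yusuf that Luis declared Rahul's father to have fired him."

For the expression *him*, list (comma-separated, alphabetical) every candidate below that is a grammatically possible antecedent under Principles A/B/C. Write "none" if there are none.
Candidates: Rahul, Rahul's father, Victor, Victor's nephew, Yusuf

Rahul, Victor, Victor's nephew, Yusuf

*him* is a pronoun; Principle B requires it to be free in its binding domain — the clause headed by 'fired'.
— Rahul: possessor inside the subject DP of the clause headed by 'fired'; does not c-command the pronoun — Principle B does not apply; allowed.
— Rahul's father: subject of the clause headed by 'fired'; c-commands the pronoun within its binding domain — blocked (Principle B).
— Victor: possessor inside the subject DP of the matrix clause; does not c-command the pronoun — Principle B does not apply; allowed.
— Victor's nephew: subject of the matrix clause; c-commands the pronoun but lies outside its binding domain — allowed.
— Yusuf: object of the matrix clause; c-commands the pronoun but lies outside its binding domain — allowed.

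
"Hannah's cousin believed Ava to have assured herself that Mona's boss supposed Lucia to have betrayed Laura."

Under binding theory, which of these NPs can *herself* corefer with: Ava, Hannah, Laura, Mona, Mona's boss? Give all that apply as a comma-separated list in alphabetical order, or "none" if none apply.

*herself* is a reflexive; Principle A requires it to be bound within its binding domain — the clause headed by 'assured'.
— Ava: subject of the clause headed by 'assured'; c-commands the reflexive within its binding domain — allowed (Principle A).
— Hannah: possessor inside the subject DP of the matrix clause; does not c-command the reflexive — cannot bind it (Principle A).
— Laura: object of the clause headed by 'betrayed'; does not c-command the reflexive — cannot bind it (Principle A).
— Mona: possessor inside the subject DP of the clause headed by 'supposed'; does not c-command the reflexive — cannot bind it (Principle A).
— Mona's boss: subject of the clause headed by 'supposed'; does not c-command the reflexive — cannot bind it (Principle A).

Ava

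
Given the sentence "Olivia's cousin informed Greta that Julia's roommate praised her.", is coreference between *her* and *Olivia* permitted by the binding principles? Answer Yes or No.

Yes

*her* is a pronoun; Principle B requires it to be free in its binding domain — the clause headed by 'praised'.
— Olivia: possessor inside the subject DP of the matrix clause; does not c-command the pronoun — Principle B does not apply; allowed.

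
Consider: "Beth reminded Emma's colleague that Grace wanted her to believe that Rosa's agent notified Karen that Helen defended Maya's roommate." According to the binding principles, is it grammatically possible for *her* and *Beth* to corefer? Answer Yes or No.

*her* is a pronoun; Principle B requires it to be free in its binding domain — the clause headed by 'wanted'.
— Beth: subject of the matrix clause; c-commands the pronoun but lies outside its binding domain — allowed.

Yes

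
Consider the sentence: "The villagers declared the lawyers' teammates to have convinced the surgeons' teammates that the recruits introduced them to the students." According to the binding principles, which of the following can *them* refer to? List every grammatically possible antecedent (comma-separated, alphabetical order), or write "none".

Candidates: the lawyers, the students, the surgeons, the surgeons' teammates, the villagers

the lawyers, the surgeons, the surgeons' teammates, the villagers

*them* is a pronoun; Principle B requires it to be free in its binding domain — the clause headed by 'introduced'.
— the lawyers: possessor inside the subject DP of the clause headed by 'convinced'; does not c-command the pronoun — Principle B does not apply; allowed.
— the students: second object of the clause headed by 'introduced'; is c-commanded by the pronoun; coreference would bind this R-expression — blocked (Principle C).
— the surgeons: possessor inside the object DP of the clause headed by 'convinced'; does not c-command the pronoun — Principle B does not apply; allowed.
— the surgeons' teammates: object of the clause headed by 'convinced'; c-commands the pronoun but lies outside its binding domain — allowed.
— the villagers: subject of the matrix clause; c-commands the pronoun but lies outside its binding domain — allowed.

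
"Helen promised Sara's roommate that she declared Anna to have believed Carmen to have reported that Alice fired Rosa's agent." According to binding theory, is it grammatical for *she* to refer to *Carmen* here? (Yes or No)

*Carmen* is an R-expression; Principle C requires it to be free (not bound by any c-commanding expression).
— she: subject of the clause headed by 'declared'; the pronoun c-commands the R-expression — coreference blocked (Principle C).

No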